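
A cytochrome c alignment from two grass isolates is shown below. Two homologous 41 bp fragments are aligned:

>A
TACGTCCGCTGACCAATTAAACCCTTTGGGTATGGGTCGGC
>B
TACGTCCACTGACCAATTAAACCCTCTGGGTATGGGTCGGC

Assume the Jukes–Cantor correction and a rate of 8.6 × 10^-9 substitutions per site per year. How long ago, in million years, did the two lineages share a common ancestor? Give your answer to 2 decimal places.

The sequences differ at 2 of 41 sites (8, 26), so p = 2/41 ≈ 0.04878.
d = −(3/4) ln(1 − 4p/3) = −0.75 ln(1 − 0.06504) = −0.75 ln(0.93496)
  = −0.75 × (-0.067252) = 0.050439 substitutions/site.
Under a molecular clock d = 2μt, so t = d/(2μ) = 0.050439 / (2 × 8.6 × 10^-9) = 2.93 million years.

2.93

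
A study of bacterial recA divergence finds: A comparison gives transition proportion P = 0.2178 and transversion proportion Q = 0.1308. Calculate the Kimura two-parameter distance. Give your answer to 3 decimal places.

Under the Kimura two-parameter model, d = −½ ln(1 − 2P − Q) − ¼ ln(1 − 2Q).
1 − 2P − Q = 0.4336, giving −½ ln(0.4336) = 0.417816.
1 − 2Q = 0.7384, giving −¼ ln(0.7384) = 0.075817.
d = 0.417816 + 0.075817 = 0.493633.

0.494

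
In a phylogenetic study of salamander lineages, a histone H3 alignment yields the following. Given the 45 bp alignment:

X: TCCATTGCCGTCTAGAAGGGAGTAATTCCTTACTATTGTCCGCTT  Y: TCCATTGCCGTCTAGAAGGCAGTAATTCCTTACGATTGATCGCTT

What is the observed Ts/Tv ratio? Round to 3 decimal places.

0.333

Transitions are A↔G and C↔T; transversions are all other mismatches.
Transitions: 1. Transversions: 3.
R = 1/3 = 0.333333… ≈ 0.333 (to 3 d.p.).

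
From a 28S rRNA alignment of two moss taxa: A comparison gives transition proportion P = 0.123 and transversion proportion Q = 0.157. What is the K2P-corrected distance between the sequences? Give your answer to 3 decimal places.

Under the Kimura two-parameter model, d = −½ ln(1 − 2P − Q) − ¼ ln(1 − 2Q).
1 − 2P − Q = 0.597, giving −½ ln(0.597) = 0.257919.
1 − 2Q = 0.686, giving −¼ ln(0.686) = 0.094219.
d = 0.257919 + 0.094219 = 0.352138.

0.352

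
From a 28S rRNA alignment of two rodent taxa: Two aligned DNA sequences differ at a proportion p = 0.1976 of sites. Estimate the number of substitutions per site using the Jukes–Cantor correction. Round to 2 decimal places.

d = −(3/4) ln(1 − 4p/3) = −0.75 ln(1 − 0.263467) = −0.75 ln(0.736533)
  = −0.75 × (-0.305801) = 0.229351 substitutions/site.

0.23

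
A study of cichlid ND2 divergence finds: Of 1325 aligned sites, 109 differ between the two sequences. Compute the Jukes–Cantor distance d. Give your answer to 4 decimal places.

p = 109/1325 ≈ 0.082264.
d = −(3/4) ln(1 − 4p/3) = −0.75 ln(1 − 0.109685) = −0.75 ln(0.890315)
  = −0.75 × (-0.116180) = 0.087135 substitutions/site.

0.0871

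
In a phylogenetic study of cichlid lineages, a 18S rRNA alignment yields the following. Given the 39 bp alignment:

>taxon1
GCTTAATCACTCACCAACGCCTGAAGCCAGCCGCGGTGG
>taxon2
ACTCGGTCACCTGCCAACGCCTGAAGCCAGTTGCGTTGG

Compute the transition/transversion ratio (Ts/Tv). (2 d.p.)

9.00

Transitions are A↔G and C↔T; transversions are all other mismatches.
Transitions: 9. Transversions: 1.
R = 9/1 = 9.00.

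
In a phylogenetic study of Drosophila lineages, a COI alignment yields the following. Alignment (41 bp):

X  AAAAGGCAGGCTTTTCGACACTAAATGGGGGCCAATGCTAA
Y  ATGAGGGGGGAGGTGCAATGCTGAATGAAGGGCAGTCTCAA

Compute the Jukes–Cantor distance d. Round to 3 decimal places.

The sequences differ at 19 of 41 sites, so p = 19/41 ≈ 0.463415.
d = −(3/4) ln(1 − 4p/3) = −0.75 ln(1 − 0.617887) = −0.75 ln(0.382113)
  = −0.75 × (-0.962039) = 0.721529 substitutions/site.

0.722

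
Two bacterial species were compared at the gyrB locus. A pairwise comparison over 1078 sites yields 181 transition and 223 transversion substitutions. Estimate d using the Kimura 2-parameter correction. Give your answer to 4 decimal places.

P = 181/1078 ≈ 0.167904 and Q = 223/1078 ≈ 0.206865.
Under the Kimura two-parameter model, d = −½ ln(1 − 2P − Q) − ¼ ln(1 − 2Q).
1 − 2P − Q = 0.457327, giving −½ ln(0.457327) = 0.391178.
1 − 2Q = 0.58627, giving −¼ ln(0.58627) = 0.133494.
d = 0.391178 + 0.133494 = 0.524672.

0.5247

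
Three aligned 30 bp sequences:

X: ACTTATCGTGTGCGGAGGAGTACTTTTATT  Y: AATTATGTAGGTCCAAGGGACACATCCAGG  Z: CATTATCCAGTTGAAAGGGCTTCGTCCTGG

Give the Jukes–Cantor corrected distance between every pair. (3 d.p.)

X–Y: 16/30 sites differ → p ≈ 0.533333, d = −0.75 ln(1 − 0.711111) = 0.931285 ≈ 0.931.
X–Z: 17/30 sites differ → p ≈ 0.566667, d = −0.75 ln(1 − 0.755556) = 1.056577 ≈ 1.057.
Y–Z: 11/30 sites differ → p ≈ 0.366667, d = −0.75 ln(1 − 0.488889) = 0.503376 ≈ 0.503.

d(X,Y) = 0.931, d(X,Z) = 1.057, d(Y,Z) = 0.503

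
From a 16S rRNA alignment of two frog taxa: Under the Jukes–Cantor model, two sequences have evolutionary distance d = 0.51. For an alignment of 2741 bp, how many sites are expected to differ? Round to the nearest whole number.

1014

Invert JC69: p = (3/4)(1 − e^(−4d/3)) = 0.75 × (1 − e^(-0.68)) = 0.75 × (1 − 0.506617) = 0.370037.
Expected differing sites = pL ≈ 0.370037 × 2741 = 1014.271417 ≈ 1014.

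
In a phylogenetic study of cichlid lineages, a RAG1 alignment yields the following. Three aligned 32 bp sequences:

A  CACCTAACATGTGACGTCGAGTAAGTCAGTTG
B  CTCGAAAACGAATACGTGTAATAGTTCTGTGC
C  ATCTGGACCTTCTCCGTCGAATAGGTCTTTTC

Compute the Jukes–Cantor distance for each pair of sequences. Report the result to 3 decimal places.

d(A,B) = 0.924, d(A,C) = 0.736, d(B,C) = 0.657

A–B: 17/32 sites differ → p = 0.53125, d = −0.75 ln(1 − 0.708333) = 0.924107 ≈ 0.924.
A–C: 15/32 sites differ → p = 0.46875, d = −0.75 ln(1 − 0.625) = 0.735622 ≈ 0.736.
B–C: 14/32 sites differ → p = 0.4375, d = −0.75 ln(1 − 0.583333) = 0.656601 ≈ 0.657.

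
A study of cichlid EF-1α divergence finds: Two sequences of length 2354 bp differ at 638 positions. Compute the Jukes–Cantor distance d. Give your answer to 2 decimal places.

0.34

p = 638/2354 ≈ 0.271028.
d = −(3/4) ln(1 − 4p/3) = −0.75 ln(1 − 0.361371) = −0.75 ln(0.638629)
  = −0.75 × (-0.448432) = 0.336324 substitutions/site.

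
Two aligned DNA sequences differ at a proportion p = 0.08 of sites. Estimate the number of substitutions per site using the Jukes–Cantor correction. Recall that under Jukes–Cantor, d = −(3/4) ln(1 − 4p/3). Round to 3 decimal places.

0.085

d = −(3/4) ln(1 − 4p/3) = −0.75 ln(1 − 0.106667) = −0.75 ln(0.893333)
  = −0.75 × (-0.112796) = 0.084597 substitutions/site.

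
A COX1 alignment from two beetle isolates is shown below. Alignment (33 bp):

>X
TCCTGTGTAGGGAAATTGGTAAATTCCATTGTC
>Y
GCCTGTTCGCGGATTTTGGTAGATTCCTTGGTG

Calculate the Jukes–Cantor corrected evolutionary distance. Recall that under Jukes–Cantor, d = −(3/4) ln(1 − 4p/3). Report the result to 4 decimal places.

The sequences differ at 11 of 33 sites, so p = 11/33 ≈ 0.333333.
d = −(3/4) ln(1 − 4p/3) = −0.75 ln(1 − 0.444444) = −0.75 ln(0.555556)
  = −0.75 × (-0.587786) = 0.440840 substitutions/site.

0.4408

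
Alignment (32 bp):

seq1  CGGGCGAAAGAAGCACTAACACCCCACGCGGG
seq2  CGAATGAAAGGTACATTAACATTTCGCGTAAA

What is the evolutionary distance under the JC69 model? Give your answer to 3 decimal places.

0.736

The sequences differ at 15 of 32 sites, so p = 15/32 = 0.46875.
d = −(3/4) ln(1 − 4p/3) = −0.75 ln(1 − 0.625) = −0.75 ln(0.375)
  = −0.75 × (-0.980829) = 0.735622 substitutions/site.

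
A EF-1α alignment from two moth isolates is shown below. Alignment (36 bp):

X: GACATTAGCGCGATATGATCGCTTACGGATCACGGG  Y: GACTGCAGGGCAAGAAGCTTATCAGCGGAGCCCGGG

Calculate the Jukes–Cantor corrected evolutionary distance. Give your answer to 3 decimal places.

0.673

The sequences differ at 16 of 36 sites, so p = 16/36 ≈ 0.444444.
d = −(3/4) ln(1 − 4p/3) = −0.75 ln(1 − 0.592592) = −0.75 ln(0.407408)
  = −0.75 × (-0.897940) = 0.673455 substitutions/site.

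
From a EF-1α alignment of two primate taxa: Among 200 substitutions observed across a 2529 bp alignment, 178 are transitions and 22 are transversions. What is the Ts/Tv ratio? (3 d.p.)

R = 178/22 = 8.090909… ≈ 8.091 (to 3 d.p.).

8.091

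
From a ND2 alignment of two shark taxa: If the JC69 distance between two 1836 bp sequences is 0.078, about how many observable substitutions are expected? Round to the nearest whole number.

Invert JC69: p = (3/4)(1 − e^(−4d/3)) = 0.75 × (1 − e^(-0.104)) = 0.75 × (1 − 0.901225) = 0.074081.
Expected differing sites = pL ≈ 0.074081 × 1836 = 136.012716 ≈ 136.

136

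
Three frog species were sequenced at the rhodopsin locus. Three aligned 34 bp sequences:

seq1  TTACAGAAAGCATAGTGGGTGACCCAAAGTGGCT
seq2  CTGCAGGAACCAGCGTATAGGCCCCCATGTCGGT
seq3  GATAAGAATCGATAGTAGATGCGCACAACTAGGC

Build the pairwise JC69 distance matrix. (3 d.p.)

seq1–seq2: 15/34 sites differ → p ≈ 0.441176, d = −0.75 ln(1 − 0.588235) = 0.665477 ≈ 0.665.
seq1–seq3: 17/34 sites differ → p = 0.5, d = −0.75 ln(1 − 0.666667) = 0.823960 ≈ 0.824.
seq2–seq3: 17/34 sites differ → p = 0.5, d = −0.75 ln(1 − 0.666667) = 0.823960 ≈ 0.824.

d(seq1,seq2) = 0.665, d(seq1,seq3) = 0.824, d(seq2,seq3) = 0.824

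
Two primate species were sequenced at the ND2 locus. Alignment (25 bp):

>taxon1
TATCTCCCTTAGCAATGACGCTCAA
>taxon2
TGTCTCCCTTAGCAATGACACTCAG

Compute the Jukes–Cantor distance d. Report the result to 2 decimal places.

The sequences differ at 3 of 25 sites (2, 20, 25), so p = 3/25 = 0.12.
d = −(3/4) ln(1 − 4p/3) = −0.75 ln(1 − 0.16) = −0.75 ln(0.84)
  = −0.75 × (-0.174353) = 0.130765 substitutions/site.

0.13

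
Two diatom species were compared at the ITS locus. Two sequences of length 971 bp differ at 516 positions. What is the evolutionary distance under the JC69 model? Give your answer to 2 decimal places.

p = 516/971 ≈ 0.531411.
d = −(3/4) ln(1 − 4p/3) = −0.75 ln(1 − 0.708548) = −0.75 ln(0.291452)
  = −0.75 × (-1.232880) = 0.924660 substitutions/site.

0.92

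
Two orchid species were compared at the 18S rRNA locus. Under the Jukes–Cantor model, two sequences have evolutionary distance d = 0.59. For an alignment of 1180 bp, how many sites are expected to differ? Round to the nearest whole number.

Invert JC69: p = (3/4)(1 − e^(−4d/3)) = 0.75 × (1 − e^(-0.786667)) = 0.75 × (1 − 0.455360) = 0.408480.
Expected differing sites = pL ≈ 0.408480 × 1180 = 482.0064 ≈ 482.

482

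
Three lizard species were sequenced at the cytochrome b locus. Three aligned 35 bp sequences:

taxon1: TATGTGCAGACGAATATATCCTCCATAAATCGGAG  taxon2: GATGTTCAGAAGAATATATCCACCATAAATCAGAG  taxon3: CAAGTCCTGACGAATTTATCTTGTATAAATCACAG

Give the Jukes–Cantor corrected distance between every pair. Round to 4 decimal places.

d(taxon1,taxon2) = 0.1585, d(taxon1,taxon3) = 0.3597, d(taxon2,taxon3) = 0.4073

taxon1–taxon2: 5/35 sites differ → p ≈ 0.142857, d = −0.75 ln(1 − 0.190476) = 0.158482 ≈ 0.1585.
taxon1–taxon3: 10/35 sites differ → p ≈ 0.285714, d = −0.75 ln(1 − 0.380952) = 0.359679 ≈ 0.3597.
taxon2–taxon3: 11/35 sites differ → p ≈ 0.314286, d = −0.75 ln(1 − 0.419048) = 0.407315 ≈ 0.4073.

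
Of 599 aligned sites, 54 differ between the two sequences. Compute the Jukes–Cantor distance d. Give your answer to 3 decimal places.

p = 54/599 ≈ 0.09015.
d = −(3/4) ln(1 − 4p/3) = −0.75 ln(1 − 0.1202) = −0.75 ln(0.8798)
  = −0.75 × (-0.128061) = 0.096046 substitutions/site.

0.096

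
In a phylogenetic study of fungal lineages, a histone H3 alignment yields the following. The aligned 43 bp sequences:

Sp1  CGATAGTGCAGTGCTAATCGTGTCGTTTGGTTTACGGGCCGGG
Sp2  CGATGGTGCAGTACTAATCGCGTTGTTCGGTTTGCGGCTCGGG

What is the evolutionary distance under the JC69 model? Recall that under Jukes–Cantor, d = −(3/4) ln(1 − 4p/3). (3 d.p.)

0.214

The sequences differ at 8 of 43 sites (5, 13, 21, 24, 28, 34, 38, 39), so p = 8/43 ≈ 0.186047.
d = −(3/4) ln(1 − 4p/3) = −0.75 ln(1 − 0.248063) = −0.75 ln(0.751937)
  = −0.75 × (-0.285103) = 0.213827 substitutions/site.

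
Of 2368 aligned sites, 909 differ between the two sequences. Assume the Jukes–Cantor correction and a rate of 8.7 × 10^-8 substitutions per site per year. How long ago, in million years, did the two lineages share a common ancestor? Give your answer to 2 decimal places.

p = 909/2368 ≈ 0.383868.
d = −(3/4) ln(1 − 4p/3) = −0.75 ln(1 − 0.511824) = −0.75 ln(0.488176)
  = −0.75 × (-0.717079) = 0.537809 substitutions/site.
Under a molecular clock d = 2μt, so t = d/(2μ) = 0.537809 / (2 × 8.7 × 10^-8) = 3.09 million years.

3.09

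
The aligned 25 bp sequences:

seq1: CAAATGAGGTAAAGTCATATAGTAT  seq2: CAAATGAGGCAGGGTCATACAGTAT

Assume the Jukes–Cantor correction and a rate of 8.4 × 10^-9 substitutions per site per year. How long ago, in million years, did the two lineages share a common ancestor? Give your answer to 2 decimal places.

10.71

The sequences differ at 4 of 25 sites (10, 12, 13, 20), so p = 4/25 = 0.16.
d = −(3/4) ln(1 − 4p/3) = −0.75 ln(1 − 0.213333) = −0.75 ln(0.786667)
  = −0.75 × (-0.239950) = 0.179963 substitutions/site.
Under a molecular clock d = 2μt, so t = d/(2μ) = 0.179963 / (2 × 8.4 × 10^-9) = 10.71 million years.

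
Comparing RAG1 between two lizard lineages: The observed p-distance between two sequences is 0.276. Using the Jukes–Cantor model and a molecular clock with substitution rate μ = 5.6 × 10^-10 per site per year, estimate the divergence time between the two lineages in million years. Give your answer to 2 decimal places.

d = −(3/4) ln(1 − 4p/3) = −0.75 ln(1 − 0.368) = −0.75 ln(0.632)
  = −0.75 × (-0.458866) = 0.344150 substitutions/site.
Under a molecular clock d = 2μt, so t = d/(2μ) = 0.344150 / (2 × 5.6 × 10^-10) = 307.28 million years.

307.28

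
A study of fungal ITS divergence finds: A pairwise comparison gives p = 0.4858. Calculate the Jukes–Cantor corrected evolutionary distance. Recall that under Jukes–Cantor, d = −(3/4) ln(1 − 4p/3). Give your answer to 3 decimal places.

0.783

d = −(3/4) ln(1 − 4p/3) = −0.75 ln(1 − 0.647733) = −0.75 ln(0.352267)
  = −0.75 × (-1.043366) = 0.782525 substitutions/site.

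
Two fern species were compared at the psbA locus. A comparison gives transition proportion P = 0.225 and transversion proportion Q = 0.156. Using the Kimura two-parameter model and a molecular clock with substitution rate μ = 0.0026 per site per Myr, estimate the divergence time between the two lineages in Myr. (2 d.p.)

Under the Kimura two-parameter model, d = −½ ln(1 − 2P − Q) − ¼ ln(1 − 2Q).
1 − 2P − Q = 0.394, giving −½ ln(0.394) = 0.465702.
1 − 2Q = 0.688, giving −¼ ln(0.688) = 0.093492.
d = 0.465702 + 0.093492 = 0.559194.
Under a molecular clock d = 2μt, so t = d/(2μ) = 0.559194 / (2 × 0.0026) = 107.54 Myr.

107.54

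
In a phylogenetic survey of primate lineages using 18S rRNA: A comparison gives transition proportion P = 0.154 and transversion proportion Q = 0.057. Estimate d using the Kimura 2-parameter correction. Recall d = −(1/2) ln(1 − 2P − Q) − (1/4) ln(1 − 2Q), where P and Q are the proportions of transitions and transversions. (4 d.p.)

0.2573

Under the Kimura two-parameter model, d = −½ ln(1 − 2P − Q) − ¼ ln(1 − 2Q).
1 − 2P − Q = 0.635, giving −½ ln(0.635) = 0.227065.
1 − 2Q = 0.886, giving −¼ ln(0.886) = 0.030260.
d = 0.227065 + 0.030260 = 0.257325.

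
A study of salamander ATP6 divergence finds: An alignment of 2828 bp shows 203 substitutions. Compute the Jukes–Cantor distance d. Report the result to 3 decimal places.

p = 203/2828 ≈ 0.071782.
d = −(3/4) ln(1 − 4p/3) = −0.75 ln(1 − 0.095709) = −0.75 ln(0.904291)
  = −0.75 × (-0.100604) = 0.075453 substitutions/site.

0.075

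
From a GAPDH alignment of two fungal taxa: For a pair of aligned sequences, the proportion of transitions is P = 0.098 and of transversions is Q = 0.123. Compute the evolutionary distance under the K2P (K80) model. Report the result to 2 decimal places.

Under the Kimura two-parameter model, d = −½ ln(1 − 2P − Q) − ¼ ln(1 − 2Q).
1 − 2P − Q = 0.681, giving −½ ln(0.681) = 0.192096.
1 − 2Q = 0.754, giving −¼ ln(0.754) = 0.070591.
d = 0.192096 + 0.070591 = 0.262687.

0.26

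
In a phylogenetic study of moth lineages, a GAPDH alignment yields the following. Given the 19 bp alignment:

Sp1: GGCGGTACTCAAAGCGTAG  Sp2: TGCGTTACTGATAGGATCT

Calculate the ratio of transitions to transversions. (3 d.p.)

Transitions are A↔G and C↔T; transversions are all other mismatches.
Transitions: 1. Transversions: 7.
R = 1/7 = 0.142857… ≈ 0.143 (to 3 d.p.).

0.143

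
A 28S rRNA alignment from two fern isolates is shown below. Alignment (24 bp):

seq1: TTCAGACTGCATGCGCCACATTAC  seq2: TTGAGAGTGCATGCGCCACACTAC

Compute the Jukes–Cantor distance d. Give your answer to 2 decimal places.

The sequences differ at 3 of 24 sites (3, 7, 21), so p = 3/24 = 0.125.
d = −(3/4) ln(1 − 4p/3) = −0.75 ln(1 − 0.166667) = −0.75 ln(0.833333)
  = −0.75 × (-0.182322) = 0.136742 substitutions/site.

0.14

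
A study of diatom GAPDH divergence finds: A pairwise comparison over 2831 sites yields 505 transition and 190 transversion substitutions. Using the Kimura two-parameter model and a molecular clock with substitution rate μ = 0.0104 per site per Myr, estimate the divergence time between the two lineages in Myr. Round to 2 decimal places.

14.99

P = 505/2831 ≈ 0.178382 and Q = 190/2831 ≈ 0.067114.
Under the Kimura two-parameter model, d = −½ ln(1 − 2P − Q) − ¼ ln(1 − 2Q).
1 − 2P − Q = 0.576122, giving −½ ln(0.576122) = 0.275718.
1 − 2Q = 0.865772, giving −¼ ln(0.865772) = 0.036033.
d = 0.275718 + 0.036033 = 0.311751.
Under a molecular clock d = 2μt, so t = d/(2μ) = 0.311751 / (2 × 0.0104) = 14.99 Myr.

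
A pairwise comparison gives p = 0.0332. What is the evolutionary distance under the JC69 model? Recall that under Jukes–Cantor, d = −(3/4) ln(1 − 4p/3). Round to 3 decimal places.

0.034

d = −(3/4) ln(1 − 4p/3) = −0.75 ln(1 − 0.044267) = −0.75 ln(0.955733)
  = −0.75 × (-0.045277) = 0.033958 substitutions/site.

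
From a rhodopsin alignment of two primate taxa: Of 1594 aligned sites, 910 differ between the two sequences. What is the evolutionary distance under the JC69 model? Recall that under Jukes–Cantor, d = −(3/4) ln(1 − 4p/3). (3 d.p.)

1.074

p = 910/1594 ≈ 0.570891.
d = −(3/4) ln(1 − 4p/3) = −0.75 ln(1 − 0.761188) = −0.75 ln(0.238812)
  = −0.75 × (-1.432079) = 1.074059 substitutions/site.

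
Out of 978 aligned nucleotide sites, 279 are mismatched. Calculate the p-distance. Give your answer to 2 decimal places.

p = 279/978 = 0.285276… ≈ 0.29 (to 2 d.p.).

0.29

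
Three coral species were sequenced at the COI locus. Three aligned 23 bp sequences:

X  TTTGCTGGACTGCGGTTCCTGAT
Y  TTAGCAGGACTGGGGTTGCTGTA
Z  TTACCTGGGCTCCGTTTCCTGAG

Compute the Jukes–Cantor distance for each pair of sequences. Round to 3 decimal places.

d(X,Y) = 0.321, d(X,Z) = 0.321, d(Y,Z) = 0.553

X–Y: 6/23 sites differ → p ≈ 0.26087, d = −0.75 ln(1 − 0.347827) = 0.320584 ≈ 0.321.
X–Z: 6/23 sites differ → p ≈ 0.26087, d = −0.75 ln(1 − 0.347827) = 0.320584 ≈ 0.321.
Y–Z: 9/23 sites differ → p ≈ 0.391304, d = −0.75 ln(1 − 0.521739) = 0.553199 ≈ 0.553.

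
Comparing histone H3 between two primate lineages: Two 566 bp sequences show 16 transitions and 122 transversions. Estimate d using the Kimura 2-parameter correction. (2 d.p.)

P = 16/566 ≈ 0.028269 and Q = 122/566 ≈ 0.215548.
Under the Kimura two-parameter model, d = −½ ln(1 − 2P − Q) − ¼ ln(1 − 2Q).
1 − 2P − Q = 0.727914, giving −½ ln(0.727914) = 0.158786.
1 − 2Q = 0.568904, giving −¼ ln(0.568904) = 0.141011.
d = 0.158786 + 0.141011 = 0.299797.

0.30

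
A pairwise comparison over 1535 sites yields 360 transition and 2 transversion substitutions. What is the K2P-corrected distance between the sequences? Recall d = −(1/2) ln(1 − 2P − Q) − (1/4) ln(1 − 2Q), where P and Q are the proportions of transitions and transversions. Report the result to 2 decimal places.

0.32

P = 360/1535 ≈ 0.234528 and Q = 2/1535 ≈ 0.001303.
Under the Kimura two-parameter model, d = −½ ln(1 − 2P − Q) − ¼ ln(1 − 2Q).
1 − 2P − Q = 0.529641, giving −½ ln(0.529641) = 0.317778.
1 − 2Q = 0.997394, giving −¼ ln(0.997394) = 0.000652.
d = 0.317778 + 0.000652 = 0.318430.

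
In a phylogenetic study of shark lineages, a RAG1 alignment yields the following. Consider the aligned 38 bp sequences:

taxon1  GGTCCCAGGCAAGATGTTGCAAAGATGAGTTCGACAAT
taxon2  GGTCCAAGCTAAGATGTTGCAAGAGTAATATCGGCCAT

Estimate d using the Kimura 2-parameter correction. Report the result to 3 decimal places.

Of 38 sites, 6 differences are transitions and 5 are transversions, so P = 6/38 ≈ 0.157895 and Q = 5/38 ≈ 0.131579.
Under the Kimura two-parameter model, d = −½ ln(1 − 2P − Q) − ¼ ln(1 − 2Q).
1 − 2P − Q = 0.552631, giving −½ ln(0.552631) = 0.296532.
1 − 2Q = 0.736842, giving −¼ ln(0.736842) = 0.076345.
d = 0.296532 + 0.076345 = 0.372877.

0.373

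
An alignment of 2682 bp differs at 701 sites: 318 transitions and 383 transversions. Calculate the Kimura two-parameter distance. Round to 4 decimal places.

0.3231

P = 318/2682 ≈ 0.118568 and Q = 383/2682 ≈ 0.142804.
Under the Kimura two-parameter model, d = −½ ln(1 − 2P − Q) − ¼ ln(1 − 2Q).
1 − 2P − Q = 0.62006, giving −½ ln(0.62006) = 0.238970.
1 − 2Q = 0.714392, giving −¼ ln(0.714392) = 0.084081.
d = 0.238970 + 0.084081 = 0.323051.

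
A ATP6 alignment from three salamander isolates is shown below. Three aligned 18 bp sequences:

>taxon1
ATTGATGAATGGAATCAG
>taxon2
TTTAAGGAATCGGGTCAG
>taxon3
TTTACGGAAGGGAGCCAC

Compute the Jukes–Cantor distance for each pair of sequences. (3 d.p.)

d(taxon1,taxon2) = 0.441, d(taxon1,taxon3) = 0.673, d(taxon2,taxon3) = 0.441

taxon1–taxon2: 6/18 sites differ → p ≈ 0.333333, d = −0.75 ln(1 − 0.444444) = 0.440839 ≈ 0.441.
taxon1–taxon3: 8/18 sites differ → p ≈ 0.444444, d = −0.75 ln(1 − 0.592592) = 0.673455 ≈ 0.673.
taxon2–taxon3: 6/18 sites differ → p ≈ 0.333333, d = −0.75 ln(1 − 0.444444) = 0.440839 ≈ 0.441.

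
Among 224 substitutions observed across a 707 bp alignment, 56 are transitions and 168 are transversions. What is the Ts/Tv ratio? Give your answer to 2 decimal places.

R = 56/168 = 0.333333… ≈ 0.33 (to 2 d.p.).

0.33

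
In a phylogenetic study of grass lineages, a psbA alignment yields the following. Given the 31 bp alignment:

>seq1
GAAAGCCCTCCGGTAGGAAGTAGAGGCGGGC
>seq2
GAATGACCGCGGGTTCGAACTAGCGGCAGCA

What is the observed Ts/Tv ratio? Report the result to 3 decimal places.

0.100

Transitions are A↔G and C↔T; transversions are all other mismatches.
Transitions: 1. Transversions: 10.
R = 1/10 = 0.100.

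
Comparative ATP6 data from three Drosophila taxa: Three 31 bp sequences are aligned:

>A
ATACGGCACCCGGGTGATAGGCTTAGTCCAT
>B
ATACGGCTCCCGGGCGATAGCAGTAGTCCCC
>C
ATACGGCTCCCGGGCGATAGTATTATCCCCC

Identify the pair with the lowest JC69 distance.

A–B: 7/31 differ, p = 0.226, d = 0.269.
A–C: 8/31 differ, p = 0.258, d = 0.316.
B–C: 4/31 differ, p = 0.129, d = 0.142.
The smallest distance is between B and C.

B and C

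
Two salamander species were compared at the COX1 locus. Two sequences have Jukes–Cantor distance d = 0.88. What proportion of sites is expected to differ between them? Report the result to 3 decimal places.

0.518

p = (3/4)(1 − e^(−4d/3)) = 0.75 × (1 − e^(-1.173333)) = 0.75 × (1 − 0.309334) = 0.518000.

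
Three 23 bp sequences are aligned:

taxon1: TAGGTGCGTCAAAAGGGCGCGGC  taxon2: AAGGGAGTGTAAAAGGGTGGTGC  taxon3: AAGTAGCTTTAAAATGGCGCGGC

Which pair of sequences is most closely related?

taxon1 and taxon3

taxon1–taxon2: 10/23 differ, p = 0.435, d = 0.650.
taxon1–taxon3: 6/23 differ, p = 0.261, d = 0.321.
taxon2–taxon3: 9/23 differ, p = 0.391, d = 0.553.
The smallest distance is between taxon1 and taxon3.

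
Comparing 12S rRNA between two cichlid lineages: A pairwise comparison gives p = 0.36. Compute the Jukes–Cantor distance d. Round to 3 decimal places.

0.490

d = −(3/4) ln(1 − 4p/3) = −0.75 ln(1 − 0.48) = −0.75 ln(0.52)
  = −0.75 × (-0.653926) = 0.490445 substitutions/site.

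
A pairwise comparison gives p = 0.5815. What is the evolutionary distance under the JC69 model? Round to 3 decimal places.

1.120

d = −(3/4) ln(1 − 4p/3) = −0.75 ln(1 − 0.775333) = −0.75 ln(0.224667)
  = −0.75 × (-1.493136) = 1.119852 substitutions/site.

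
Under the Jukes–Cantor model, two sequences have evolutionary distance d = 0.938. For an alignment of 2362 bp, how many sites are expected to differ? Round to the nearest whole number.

1264

Invert JC69: p = (3/4)(1 − e^(−4d/3)) = 0.75 × (1 − e^(-1.250667)) = 0.75 × (1 − 0.286314) = 0.535265.
Expected differing sites = pL ≈ 0.535265 × 2362 = 1264.29593 ≈ 1264.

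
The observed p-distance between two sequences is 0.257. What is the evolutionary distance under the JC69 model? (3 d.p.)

d = −(3/4) ln(1 − 4p/3) = −0.75 ln(1 − 0.342667) = −0.75 ln(0.657333)
  = −0.75 × (-0.419565) = 0.314674 substitutions/site.

0.315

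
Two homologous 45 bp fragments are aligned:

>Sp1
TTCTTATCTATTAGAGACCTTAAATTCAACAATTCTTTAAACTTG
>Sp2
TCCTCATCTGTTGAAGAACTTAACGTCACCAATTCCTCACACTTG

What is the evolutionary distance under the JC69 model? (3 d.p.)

The sequences differ at 12 of 45 sites, so p = 12/45 ≈ 0.266667.
d = −(3/4) ln(1 − 4p/3) = −0.75 ln(1 − 0.355556) = −0.75 ln(0.644444)
  = −0.75 × (-0.439367) = 0.329525 substitutions/site.

0.330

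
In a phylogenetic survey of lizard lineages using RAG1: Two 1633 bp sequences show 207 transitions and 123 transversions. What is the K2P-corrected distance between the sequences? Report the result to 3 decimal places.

P = 207/1633 ≈ 0.126761 and Q = 123/1633 ≈ 0.075321.
Under the Kimura two-parameter model, d = −½ ln(1 − 2P − Q) − ¼ ln(1 − 2Q).
1 − 2P − Q = 0.671157, giving −½ ln(0.671157) = 0.199376.
1 − 2Q = 0.849358, giving −¼ ln(0.849358) = 0.040819.
d = 0.199376 + 0.040819 = 0.240195.

0.240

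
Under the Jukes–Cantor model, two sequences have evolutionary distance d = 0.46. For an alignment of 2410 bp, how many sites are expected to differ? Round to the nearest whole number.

829

Invert JC69: p = (3/4)(1 − e^(−4d/3)) = 0.75 × (1 − e^(-0.613333)) = 0.75 × (1 − 0.541543) = 0.343843.
Expected differing sites = pL ≈ 0.343843 × 2410 = 828.66163 ≈ 829.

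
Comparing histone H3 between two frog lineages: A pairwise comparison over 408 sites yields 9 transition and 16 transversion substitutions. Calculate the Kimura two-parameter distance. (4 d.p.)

0.0639

P = 9/408 ≈ 0.022059 and Q = 16/408 ≈ 0.039216.
Under the Kimura two-parameter model, d = −½ ln(1 − 2P − Q) − ¼ ln(1 − 2Q).
1 − 2P − Q = 0.916666, giving −½ ln(0.916666) = 0.043506.
1 − 2Q = 0.921568, giving −¼ ln(0.921568) = 0.020420.
d = 0.043506 + 0.020420 = 0.063926.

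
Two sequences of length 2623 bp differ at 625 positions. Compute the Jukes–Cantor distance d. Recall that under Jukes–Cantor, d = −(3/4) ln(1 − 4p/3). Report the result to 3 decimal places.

p = 625/2623 ≈ 0.238277.
d = −(3/4) ln(1 − 4p/3) = −0.75 ln(1 − 0.317703) = −0.75 ln(0.682297)
  = −0.75 × (-0.382290) = 0.286718 substitutions/site.

0.287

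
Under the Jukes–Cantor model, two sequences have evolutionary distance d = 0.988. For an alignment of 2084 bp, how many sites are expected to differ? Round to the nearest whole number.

Invert JC69: p = (3/4)(1 − e^(−4d/3)) = 0.75 × (1 − e^(-1.317333)) = 0.75 × (1 − 0.267849) = 0.549113.
Expected differing sites = pL ≈ 0.549113 × 2084 = 1144.351492 ≈ 1144.

1144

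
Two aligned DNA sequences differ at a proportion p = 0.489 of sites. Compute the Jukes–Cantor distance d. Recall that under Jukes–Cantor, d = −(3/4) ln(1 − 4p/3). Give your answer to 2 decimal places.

d = −(3/4) ln(1 − 4p/3) = −0.75 ln(1 − 0.652) = −0.75 ln(0.348)
  = −0.75 × (-1.055553) = 0.791665 substitutions/site.

0.79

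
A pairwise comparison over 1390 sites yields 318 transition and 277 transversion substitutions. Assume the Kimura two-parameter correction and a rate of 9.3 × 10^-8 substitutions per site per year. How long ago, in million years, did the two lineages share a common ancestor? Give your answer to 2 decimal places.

P = 318/1390 ≈ 0.228777 and Q = 277/1390 ≈ 0.199281.
Under the Kimura two-parameter model, d = −½ ln(1 − 2P − Q) − ¼ ln(1 − 2Q).
1 − 2P − Q = 0.343165, giving −½ ln(0.343165) = 0.534772.
1 − 2Q = 0.601438, giving −¼ ln(0.601438) = 0.127108.
d = 0.534772 + 0.127108 = 0.661880.
Under a molecular clock d = 2μt, so t = d/(2μ) = 0.661880 / (2 × 9.3 × 10^-8) = 3.56 million years.

3.56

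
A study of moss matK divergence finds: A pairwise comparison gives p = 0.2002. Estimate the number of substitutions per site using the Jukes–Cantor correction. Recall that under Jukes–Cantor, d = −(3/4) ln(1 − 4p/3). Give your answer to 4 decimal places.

0.2329

d = −(3/4) ln(1 − 4p/3) = −0.75 ln(1 − 0.266933) = −0.75 ln(0.733067)
  = −0.75 × (-0.310518) = 0.232889 substitutions/site.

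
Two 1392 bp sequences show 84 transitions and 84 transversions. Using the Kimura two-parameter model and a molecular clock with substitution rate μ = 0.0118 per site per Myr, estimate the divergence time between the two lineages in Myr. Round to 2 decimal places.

P = 84/1392 ≈ 0.060345 and Q = 84/1392 ≈ 0.060345.
Under the Kimura two-parameter model, d = −½ ln(1 − 2P − Q) − ¼ ln(1 − 2Q).
1 − 2P − Q = 0.818965, giving −½ ln(0.818965) = 0.099857.
1 − 2Q = 0.87931, giving −¼ ln(0.87931) = 0.032154.
d = 0.099857 + 0.032154 = 0.132011.
Under a molecular clock d = 2μt, so t = d/(2μ) = 0.132011 / (2 × 0.0118) = 5.59 Myr.

5.59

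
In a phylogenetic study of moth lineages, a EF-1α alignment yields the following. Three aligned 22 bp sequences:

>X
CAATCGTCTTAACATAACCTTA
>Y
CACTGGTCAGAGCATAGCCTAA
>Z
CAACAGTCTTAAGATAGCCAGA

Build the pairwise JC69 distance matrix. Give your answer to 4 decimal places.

d(X,Y) = 0.4141, d(X,Z) = 0.3390, d(Y,Z) = 0.5913

X–Y: 7/22 sites differ → p ≈ 0.318182, d = −0.75 ln(1 − 0.424243) = 0.414052 ≈ 0.4141.
X–Z: 6/22 sites differ → p ≈ 0.272727, d = −0.75 ln(1 − 0.363636) = 0.338988 ≈ 0.3390.
Y–Z: 9/22 sites differ → p ≈ 0.409091, d = −0.75 ln(1 − 0.545455) = 0.591344 ≈ 0.5913.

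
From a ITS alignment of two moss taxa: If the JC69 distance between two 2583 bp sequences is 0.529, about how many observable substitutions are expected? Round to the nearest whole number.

Invert JC69: p = (3/4)(1 − e^(−4d/3)) = 0.75 × (1 − e^(-0.705333)) = 0.75 × (1 − 0.493944) = 0.379542.
Expected differing sites = pL ≈ 0.379542 × 2583 = 980.356986 ≈ 980.

980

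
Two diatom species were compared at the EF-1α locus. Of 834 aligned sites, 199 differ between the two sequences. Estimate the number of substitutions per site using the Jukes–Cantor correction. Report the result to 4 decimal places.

0.2872

p = 199/834 ≈ 0.238609.
d = −(3/4) ln(1 − 4p/3) = −0.75 ln(1 − 0.318145) = −0.75 ln(0.681855)
  = −0.75 × (-0.382938) = 0.287204 substitutions/site.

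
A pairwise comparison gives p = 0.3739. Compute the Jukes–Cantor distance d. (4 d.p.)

0.5177

d = −(3/4) ln(1 − 4p/3) = −0.75 ln(1 − 0.498533) = −0.75 ln(0.501467)
  = −0.75 × (-0.690217) = 0.517663 substitutions/site.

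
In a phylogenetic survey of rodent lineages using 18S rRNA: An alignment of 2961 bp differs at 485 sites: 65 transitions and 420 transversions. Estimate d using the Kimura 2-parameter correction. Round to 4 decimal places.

P = 65/2961 ≈ 0.021952 and Q = 420/2961 ≈ 0.141844.
Under the Kimura two-parameter model, d = −½ ln(1 − 2P − Q) − ¼ ln(1 − 2Q).
1 − 2P − Q = 0.814252, giving −½ ln(0.814252) = 0.102743.
1 − 2Q = 0.716312, giving −¼ ln(0.716312) = 0.083410.
d = 0.102743 + 0.083410 = 0.186153.

0.1862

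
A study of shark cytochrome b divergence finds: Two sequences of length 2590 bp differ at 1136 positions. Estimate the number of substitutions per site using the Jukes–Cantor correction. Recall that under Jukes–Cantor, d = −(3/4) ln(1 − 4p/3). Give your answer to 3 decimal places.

0.659

p = 1136/2590 ≈ 0.43861.
d = −(3/4) ln(1 − 4p/3) = −0.75 ln(1 − 0.584813) = −0.75 ln(0.415187)
  = −0.75 × (-0.879026) = 0.659270 substitutions/site.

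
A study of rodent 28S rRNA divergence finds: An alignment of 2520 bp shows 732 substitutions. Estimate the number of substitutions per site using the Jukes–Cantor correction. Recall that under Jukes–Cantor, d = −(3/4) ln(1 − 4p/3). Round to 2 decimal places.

0.37

p = 732/2520 ≈ 0.290476.
d = −(3/4) ln(1 − 4p/3) = −0.75 ln(1 − 0.387301) = −0.75 ln(0.612699)
  = −0.75 × (-0.489881) = 0.367411 substitutions/site.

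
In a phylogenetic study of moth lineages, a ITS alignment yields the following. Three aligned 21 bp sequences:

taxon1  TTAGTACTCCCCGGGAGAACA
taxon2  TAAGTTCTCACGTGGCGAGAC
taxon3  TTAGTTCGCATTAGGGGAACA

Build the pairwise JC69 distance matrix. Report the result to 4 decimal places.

taxon1–taxon2: 9/21 sites differ → p ≈ 0.428571, d = −0.75 ln(1 − 0.571428) = 0.635472 ≈ 0.6355.
taxon1–taxon3: 7/21 sites differ → p ≈ 0.333333, d = −0.75 ln(1 − 0.444444) = 0.440839 ≈ 0.4408.
taxon2–taxon3: 9/21 sites differ → p ≈ 0.428571, d = −0.75 ln(1 − 0.571428) = 0.635472 ≈ 0.6355.

d(taxon1,taxon2) = 0.6355, d(taxon1,taxon3) = 0.4408, d(taxon2,taxon3) = 0.6355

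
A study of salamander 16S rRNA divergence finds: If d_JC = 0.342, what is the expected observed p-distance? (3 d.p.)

p = (3/4)(1 − e^(−4d/3)) = 0.75 × (1 − e^(-0.456)) = 0.75 × (1 − 0.633814) = 0.274640.

0.275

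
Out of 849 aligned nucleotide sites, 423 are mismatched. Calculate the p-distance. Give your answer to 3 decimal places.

0.498

p = 423/849 = 0.498233… ≈ 0.498 (to 3 d.p.).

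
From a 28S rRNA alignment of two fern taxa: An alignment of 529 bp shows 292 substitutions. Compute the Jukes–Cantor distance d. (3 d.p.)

0.999

p = 292/529 ≈ 0.551985.
d = −(3/4) ln(1 − 4p/3) = −0.75 ln(1 − 0.73598) = −0.75 ln(0.26402)
  = −0.75 × (-1.331730) = 0.998798 substitutions/site.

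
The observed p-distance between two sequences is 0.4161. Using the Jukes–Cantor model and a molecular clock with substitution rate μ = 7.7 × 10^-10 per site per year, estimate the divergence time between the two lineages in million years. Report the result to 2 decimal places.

394.11

d = −(3/4) ln(1 − 4p/3) = −0.75 ln(1 − 0.5548) = −0.75 ln(0.4452)
  = −0.75 × (-0.809232) = 0.606924 substitutions/site.
Under a molecular clock d = 2μt, so t = d/(2μ) = 0.606924 / (2 × 7.7 × 10^-10) = 394.11 million years.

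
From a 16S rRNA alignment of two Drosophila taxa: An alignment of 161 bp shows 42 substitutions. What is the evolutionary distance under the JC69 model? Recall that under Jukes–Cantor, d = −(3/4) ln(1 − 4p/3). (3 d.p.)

0.321

p = 42/161 ≈ 0.26087.
d = −(3/4) ln(1 − 4p/3) = −0.75 ln(1 − 0.347827) = −0.75 ln(0.652173)
  = −0.75 × (-0.427445) = 0.320584 substitutions/site.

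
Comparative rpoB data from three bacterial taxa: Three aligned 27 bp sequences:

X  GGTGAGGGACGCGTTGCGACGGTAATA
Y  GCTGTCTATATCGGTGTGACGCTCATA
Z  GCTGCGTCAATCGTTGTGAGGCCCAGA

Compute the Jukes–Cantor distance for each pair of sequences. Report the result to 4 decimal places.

d(X,Y) = 0.6735, d(X,Z) = 0.6735, d(Y,Z) = 0.3770

X–Y: 12/27 sites differ → p ≈ 0.444444, d = −0.75 ln(1 − 0.592592) = 0.673455 ≈ 0.6735.
X–Z: 12/27 sites differ → p ≈ 0.444444, d = −0.75 ln(1 − 0.592592) = 0.673455 ≈ 0.6735.
Y–Z: 8/27 sites differ → p ≈ 0.296296, d = −0.75 ln(1 − 0.395061) = 0.376971 ≈ 0.3770.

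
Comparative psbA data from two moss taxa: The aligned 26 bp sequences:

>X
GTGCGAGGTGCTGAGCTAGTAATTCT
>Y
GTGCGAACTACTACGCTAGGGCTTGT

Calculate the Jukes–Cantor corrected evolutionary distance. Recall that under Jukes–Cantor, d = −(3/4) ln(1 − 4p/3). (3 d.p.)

0.464

The sequences differ at 9 of 26 sites (7, 8, 10, 13, 14, 20, 21, 22, 25), so p = 9/26 ≈ 0.346154.
d = −(3/4) ln(1 − 4p/3) = −0.75 ln(1 − 0.461539) = −0.75 ln(0.538461)
  = −0.75 × (-0.619040) = 0.464280 substitutions/site.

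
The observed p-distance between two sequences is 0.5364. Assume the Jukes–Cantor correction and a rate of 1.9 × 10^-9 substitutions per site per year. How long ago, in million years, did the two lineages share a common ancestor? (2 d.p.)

d = −(3/4) ln(1 − 4p/3) = −0.75 ln(1 − 0.7152) = −0.75 ln(0.2848)
  = −0.75 × (-1.255968) = 0.941976 substitutions/site.
Under a molecular clock d = 2μt, so t = d/(2μ) = 0.941976 / (2 × 1.9 × 10^-9) = 247.89 million years.

247.89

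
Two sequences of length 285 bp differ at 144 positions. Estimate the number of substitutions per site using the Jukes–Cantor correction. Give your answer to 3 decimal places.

p = 144/285 ≈ 0.505263.
d = −(3/4) ln(1 − 4p/3) = −0.75 ln(1 − 0.673684) = −0.75 ln(0.326316)
  = −0.75 × (-1.119889) = 0.839917 substitutions/site.

0.840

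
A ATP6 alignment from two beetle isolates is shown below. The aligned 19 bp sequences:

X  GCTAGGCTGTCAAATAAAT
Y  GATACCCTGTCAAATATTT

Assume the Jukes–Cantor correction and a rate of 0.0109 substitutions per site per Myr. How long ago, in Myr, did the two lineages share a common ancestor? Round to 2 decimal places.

14.87

The sequences differ at 5 of 19 sites (2, 5, 6, 17, 18), so p = 5/19 ≈ 0.263158.
d = −(3/4) ln(1 − 4p/3) = −0.75 ln(1 − 0.350877) = −0.75 ln(0.649123)
  = −0.75 × (-0.432133) = 0.324100 substitutions/site.
Under a molecular clock d = 2μt, so t = d/(2μ) = 0.324100 / (2 × 0.0109) = 14.87 Myr.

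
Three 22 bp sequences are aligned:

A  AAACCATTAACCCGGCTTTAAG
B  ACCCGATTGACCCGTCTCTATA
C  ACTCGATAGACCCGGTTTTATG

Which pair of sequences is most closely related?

A–B: 8/22 differ, p = 0.364, d = 0.497.
A–C: 7/22 differ, p = 0.318, d = 0.414.
B–C: 6/22 differ, p = 0.273, d = 0.339.
The smallest distance is between B and C.

B and C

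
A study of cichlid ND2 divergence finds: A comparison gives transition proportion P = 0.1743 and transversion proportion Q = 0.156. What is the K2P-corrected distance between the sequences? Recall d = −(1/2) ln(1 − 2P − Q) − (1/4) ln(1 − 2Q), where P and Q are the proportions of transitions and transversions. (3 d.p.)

0.445

Under the Kimura two-parameter model, d = −½ ln(1 − 2P − Q) − ¼ ln(1 − 2Q).
1 − 2P − Q = 0.4954, giving −½ ln(0.4954) = 0.351195.
1 − 2Q = 0.688, giving −¼ ln(0.688) = 0.093492.
d = 0.351195 + 0.093492 = 0.444687.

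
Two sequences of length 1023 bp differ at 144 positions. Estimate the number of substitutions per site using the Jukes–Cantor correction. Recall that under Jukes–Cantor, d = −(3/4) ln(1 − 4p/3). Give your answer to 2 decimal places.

0.16

p = 144/1023 ≈ 0.140762.
d = −(3/4) ln(1 − 4p/3) = −0.75 ln(1 − 0.187683) = −0.75 ln(0.812317)
  = −0.75 × (-0.207865) = 0.155899 substitutions/site.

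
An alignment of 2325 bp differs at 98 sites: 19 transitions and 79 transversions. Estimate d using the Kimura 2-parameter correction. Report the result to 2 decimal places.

P = 19/2325 ≈ 0.008172 and Q = 79/2325 ≈ 0.033978.
Under the Kimura two-parameter model, d = −½ ln(1 − 2P − Q) − ¼ ln(1 − 2Q).
1 − 2P − Q = 0.949678, giving −½ ln(0.949678) = 0.025816.
1 − 2Q = 0.932044, giving −¼ ln(0.932044) = 0.017594.
d = 0.025816 + 0.017594 = 0.043410.

0.04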